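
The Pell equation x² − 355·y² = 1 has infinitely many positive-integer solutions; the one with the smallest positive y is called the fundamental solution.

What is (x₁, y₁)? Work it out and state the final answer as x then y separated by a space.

954809 50676

√355 = [18; 1,5,3,3,1,6,1,3,3,5,1,36, …], period ℓ=12 (even) → k=11
i=0: a=18 ⇒ p=18, q=1
i=1: a=1 ⇒ p=19, q=1
i=2: a=5 ⇒ p=113, q=6
i=3: a=3 ⇒ p=358, q=19
…
i=6: a=6 ⇒ p=10457, q=555
i=7: a=1 ⇒ p=12002, q=637
i=8: a=3 ⇒ p=46463, q=2466
i=9: a=3 ⇒ p=151391, q=8035
i=10: a=5 ⇒ p=803418, q=42641
i=11: a=1 ⇒ p=954809, q=50676
(x₁, y₁) = (954809, 50676);  954809² − 355·50676² = 1 ✓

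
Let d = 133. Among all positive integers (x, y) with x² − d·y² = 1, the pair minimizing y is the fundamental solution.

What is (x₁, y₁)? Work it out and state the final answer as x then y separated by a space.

[11; 1,1,7,5,1,…,1,1,22] for √133; ℓ=16 ⇒ convergent index 15
a_0=11:  p_0=11·1+0=11,  q_0=11·0+1=1
a_1=1:  p_1=1·11+1=12,  q_1=1·1+0=1
a_2=1:  p_2=1·12+11=23,  q_2=1·1+1=2
a_3=7:  p_3=7·23+12=173,  q_3=7·2+1=15
a_4=5:  p_4=5·173+23=888,  q_4=5·15+2=77
a_5=1:  p_5=1·888+173=1061,  q_5=1·77+15=92
…
a_8=2:  p_8=2·3010+1949=7969,  q_8=2·261+169=691
a_9=1:  p_9=1·7969+3010=10979,  q_9=1·691+261=952
a_10=1:  p_10=1·10979+7969=18948,  q_10=1·952+691=1643
a_11=1:  p_11=1·18948+10979=29927,  q_11=1·1643+952=2595
a_12=5:  p_12=5·29927+18948=168583,  q_12=5·2595+1643=14618
a_13=7:  p_13=7·168583+29927=1210008,  q_13=7·14618+2595=104921
a_14=1:  p_14=1·1210008+168583=1378591,  q_14=1·104921+14618=119539
a_15=1:  p_15=1·1378591+1210008=2588599,  q_15=1·119539+104921=224460
fundamental: x₁=2588599, y₁=224460  (since 6700844782801 − 133·50382291600 = 1)

2588599 224460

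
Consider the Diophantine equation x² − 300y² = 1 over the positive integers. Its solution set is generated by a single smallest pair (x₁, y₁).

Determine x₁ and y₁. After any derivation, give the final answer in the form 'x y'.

1351 78

√300 = [17; 3,8,3,34, …], period ℓ=4 (even) → k=3
step 0: (17, 1)  from 17·(1,0) + (0,1)
step 1: (52, 3)  from 3·(17,1) + (1,0)
step 2: (433, 25)  from 8·(52,3) + (17,1)
step 3: (1351, 78)  from 3·(433,25) + (52,3)
→ (1351, 78).  Check: 1351²=1825201, 300·78²=1825200, difference 1.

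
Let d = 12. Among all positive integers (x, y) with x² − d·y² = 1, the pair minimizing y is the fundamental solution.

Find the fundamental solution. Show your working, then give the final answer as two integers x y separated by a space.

7 2

√12 = [3; 2,6, …], period ℓ=2 (even) → k=1
k=0  a_k=3  p_k/q_k = 3/1
k=1  a_k=2  p_k/q_k = 7/2
→ (7, 2).  Check: 7²=49, 12·2²=48, difference 1.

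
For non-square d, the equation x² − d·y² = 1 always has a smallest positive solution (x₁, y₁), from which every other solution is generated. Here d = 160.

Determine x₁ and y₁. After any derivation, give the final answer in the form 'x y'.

721 57

[12; 1,1,1,5,1,1,1,24] for √160; ℓ=8 ⇒ convergent index 7
a_0=12:  p_0=12·1+0=12,  q_0=12·0+1=1
…
a_2=1:  p_2=1·13+12=25,  q_2=1·1+1=2
a_3=1:  p_3=1·25+13=38,  q_3=1·2+1=3
a_4=5:  p_4=5·38+25=215,  q_4=5·3+2=17
a_5=1:  p_5=1·215+38=253,  q_5=1·17+3=20
a_6=1:  p_6=1·253+215=468,  q_6=1·20+17=37
a_7=1:  p_7=1·468+253=721,  q_7=1·37+20=57
→ (721, 57).  Check: 721²=519841, 160·57²=519840, difference 1.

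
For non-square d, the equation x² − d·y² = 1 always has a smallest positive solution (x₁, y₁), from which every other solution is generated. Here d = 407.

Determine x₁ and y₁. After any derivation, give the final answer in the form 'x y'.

√407 → a₀=20, period (5,1,2,1,5,40); ℓ=6 even so k=5
step 0: (20, 1)  from 20·(1,0) + (0,1)
…
step 3: (343, 17)  from 2·(121,6) + (101,5)
step 4: (464, 23)  from 1·(343,17) + (121,6)
step 5: (2663, 132)  from 5·(464,23) + (343,17)
(x₁, y₁) = (2663, 132);  2663² − 407·132² = 1 ✓

2663 132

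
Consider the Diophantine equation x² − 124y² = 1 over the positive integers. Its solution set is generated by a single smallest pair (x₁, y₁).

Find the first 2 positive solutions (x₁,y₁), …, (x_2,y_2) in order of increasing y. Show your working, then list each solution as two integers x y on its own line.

4620799 414960
42703566796801 3834893506080

√124 = [11; 7,2,1,1,1,…,2,7,22, …], period ℓ=16 (even) → k=15
step 0: (11, 1)  from 11·(1,0) + (0,1)
step 1: (78, 7)  from 7·(11,1) + (1,0)
step 2: (167, 15)  from 2·(78,7) + (11,1)
…
step 6: (2383, 214)  from 3·(657,59) + (412,37)
…
step 8: (14543, 1306)  from 4·(3040,273) + (2383,214)
step 9: (17583, 1579)  from 1·(14543,1306) + (3040,273)
step 10: (67292, 6043)  from 3·(17583,1579) + (14543,1306)
step 11: (84875, 7622)  from 1·(67292,6043) + (17583,1579)
step 12: (152167, 13665)  from 1·(84875,7622) + (67292,6043)
…
step 14: (626251, 56239)  from 2·(237042,21287) + (152167,13665)
step 15: (4620799, 414960)  from 7·(626251,56239) + (237042,21287)
(x₁, y₁) = (4620799, 414960);  4620799² − 124·414960² = 1 ✓
k=2:  x_2 = 4620799·4620799+124·414960·414960 = 42703566796801,  y_2 = 4620799·414960+414960·4620799 = 3834893506080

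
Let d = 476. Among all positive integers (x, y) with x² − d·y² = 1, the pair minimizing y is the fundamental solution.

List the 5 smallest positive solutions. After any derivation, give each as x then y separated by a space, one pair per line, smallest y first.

28799 1320
1658764801 76029360
95541534979199 4379139075960
5503001330073139201 252229652421114720
316961870514011136719999 14527923515772226566600

d=476: √d = [21; 1,4,2,10,2,4,1,42] (ℓ=8, even), read p_7/q_7
i=0: a=21 ⇒ p=21, q=1
i=1: a=1 ⇒ p=22, q=1
…
i=4: a=10 ⇒ p=2509, q=115
i=5: a=2 ⇒ p=5258, q=241
i=6: a=4 ⇒ p=23541, q=1079
i=7: a=1 ⇒ p=28799, q=1320
→ (28799, 1320).  Check: 28799²=829382401, 476·1320²=829382400, difference 1.
k=2:  x_2 = 28799·28799+476·1320·1320 = 1658764801,  y_2 = 28799·1320+1320·28799 = 76029360
k=3:  x_3 = 28799·1658764801+476·1320·76029360 = 95541534979199,  y_3 = 28799·76029360+1320·1658764801 = 4379139075960
k=4:  x_4 = 28799·95541534979199+476·1320·4379139075960 = 5503001330073139201,  y_4 = 28799·4379139075960+1320·95541534979199 = 252229652421114720
k=5:  x_5 = 28799·5503001330073139201+476·1320·252229652421114720 = 316961870514011136719999,  y_5 = 28799·252229652421114720+1320·5503001330073139201 = 14527923515772226566600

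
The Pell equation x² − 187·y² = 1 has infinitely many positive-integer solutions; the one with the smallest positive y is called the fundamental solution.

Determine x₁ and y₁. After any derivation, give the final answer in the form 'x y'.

1682 123

[13; 1,2,13,2,1,26] for √187; ℓ=6 ⇒ convergent index 5
step 0: (13, 1)  from 13·(1,0) + (0,1)
…
step 2: (41, 3)  from 2·(14,1) + (13,1)
…
step 4: (1135, 83)  from 2·(547,40) + (41,3)
step 5: (1682, 123)  from 1·(1135,83) + (547,40)
→ (1682, 123).  Check: 1682²=2829124, 187·123²=2829123, difference 1.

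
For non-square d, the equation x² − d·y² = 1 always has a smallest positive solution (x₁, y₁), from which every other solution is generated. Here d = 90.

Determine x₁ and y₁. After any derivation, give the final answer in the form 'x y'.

19 2

[9; 2,18] for √90; ℓ=2 ⇒ convergent index 1
i=0: a=9 ⇒ p=9, q=1
i=1: a=2 ⇒ p=19, q=2
fundamental: x₁=19, y₁=2  (since 361 − 90·4 = 1)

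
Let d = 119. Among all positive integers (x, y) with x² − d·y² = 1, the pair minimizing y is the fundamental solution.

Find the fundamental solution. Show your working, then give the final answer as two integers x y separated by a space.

√119 = [10; 1,9,1,20, …], period ℓ=4 (even) → k=3
step 0: (10, 1)  from 10·(1,0) + (0,1)
…
step 2: (109, 10)  from 9·(11,1) + (10,1)
step 3: (120, 11)  from 1·(109,10) + (11,1)
(x₁, y₁) = (120, 11);  120² − 119·11² = 1 ✓

120 11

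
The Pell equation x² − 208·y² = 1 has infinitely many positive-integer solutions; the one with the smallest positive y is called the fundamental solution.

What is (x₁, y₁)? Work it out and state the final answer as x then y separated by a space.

√208 = [14; 2,2,1,2,2,28, …], period ℓ=6 (even) → k=5
i=0: a=14 ⇒ p=14, q=1
i=1: a=2 ⇒ p=29, q=2
i=2: a=2 ⇒ p=72, q=5
i=3: a=1 ⇒ p=101, q=7
i=4: a=2 ⇒ p=274, q=19
i=5: a=2 ⇒ p=649, q=45
(x₁, y₁) = (649, 45);  649² − 208·45² = 1 ✓

649 45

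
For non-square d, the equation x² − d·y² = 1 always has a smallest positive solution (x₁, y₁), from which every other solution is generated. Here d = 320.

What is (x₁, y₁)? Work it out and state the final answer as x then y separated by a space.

161 9

√320 → a₀=17, period (1,7,1,34); ℓ=4 even so k=3
k=0  a_k=17  p_k/q_k = 17/1
…
k=2  a_k=7  p_k/q_k = 143/8
k=3  a_k=1  p_k/q_k = 161/9
(x₁, y₁) = (161, 9);  161² − 320·9² = 1 ✓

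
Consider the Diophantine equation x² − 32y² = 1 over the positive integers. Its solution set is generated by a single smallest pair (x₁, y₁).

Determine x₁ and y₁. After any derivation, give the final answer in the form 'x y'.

17 3

√32 = [5; 1,1,1,10, …], period ℓ=4 (even) → k=3
a_0=5:  p_0=5·1+0=5,  q_0=5·0+1=1
a_1=1:  p_1=1·5+1=6,  q_1=1·1+0=1
a_2=1:  p_2=1·6+5=11,  q_2=1·1+1=2
a_3=1:  p_3=1·11+6=17,  q_3=1·2+1=3
(x₁, y₁) = (17, 3);  17² − 32·3² = 1 ✓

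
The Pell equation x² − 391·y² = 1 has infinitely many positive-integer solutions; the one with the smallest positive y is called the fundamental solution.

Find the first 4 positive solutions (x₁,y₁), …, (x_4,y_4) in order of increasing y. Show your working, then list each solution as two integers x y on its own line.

√391 = [19; 1,3,2,2,1,…,3,1,38, …], period ℓ=16 (even) → k=15
i=0: a=19 ⇒ p=19, q=1
…
i=4: a=2 ⇒ p=435, q=22
…
i=8: a=19 ⇒ p=52519, q=2656
i=9: a=2 ⇒ p=107747, q=5449
…
i=13: a=2 ⇒ p=1660597, q=83980
i=14: a=3 ⇒ p=5678083, q=287153
i=15: a=1 ⇒ p=7338680, q=371133
fundamental: x₁=7338680, y₁=371133  (since 53856224142400 − 391·137739703689 = 1)
n=2: (7338680,371133)∘(7338680,371133) = (7338680·7338680+391·371133·371133, 7338680·371133+371133·7338680) = (107712448284799,5447252648880)
n=3: (107712448284799,5447252648880)∘(7338680,371133) = (7338680·107712448284799+391·371133·5447252648880, 7338680·5447252648880+371133·107712448284799) = (1580934379957370111960,79951288138564985667)
n=4: (1580934379957370111960,79951288138564985667)∘(7338680,371133) = (7338680·1580934379957370111960+391·371133·79951288138564985667, 7338680·79951288138564985667+371133·1580934379957370111960) = (23203943031010998074028940801,1173473838473442730776750240)

7338680 371133
107712448284799 5447252648880
1580934379957370111960 79951288138564985667
23203943031010998074028940801 1173473838473442730776750240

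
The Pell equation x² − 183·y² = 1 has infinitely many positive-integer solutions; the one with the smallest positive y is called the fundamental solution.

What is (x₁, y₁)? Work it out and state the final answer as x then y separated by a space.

487 36

[13; 1,1,8,1,1,26] for √183; ℓ=6 ⇒ convergent index 5
a_0=13:  p_0=13·1+0=13,  q_0=13·0+1=1
…
a_4=1:  p_4=1·230+27=257,  q_4=1·17+2=19
a_5=1:  p_5=1·257+230=487,  q_5=1·19+17=36
→ (487, 36).  Check: 487²=237169, 183·36²=237168, difference 1.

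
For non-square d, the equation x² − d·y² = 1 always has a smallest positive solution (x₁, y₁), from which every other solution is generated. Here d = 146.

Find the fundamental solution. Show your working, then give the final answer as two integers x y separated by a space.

d=146: √d = [12; 12,24] (ℓ=2, even), read p_1/q_1
step 0: (12, 1)  from 12·(1,0) + (0,1)
step 1: (145, 12)  from 12·(12,1) + (1,0)
fundamental: x₁=145, y₁=12  (since 21025 − 146·144 = 1)

145 12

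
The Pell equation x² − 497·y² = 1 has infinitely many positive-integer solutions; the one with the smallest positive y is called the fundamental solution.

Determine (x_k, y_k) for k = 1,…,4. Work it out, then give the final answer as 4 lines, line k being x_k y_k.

[22; 3,2,2,5,6,5,2,2,3,44] for √497; ℓ=10 ⇒ convergent index 9
a_0=22:  p_0=22·1+0=22,  q_0=22·0+1=1
…
a_5=6:  p_5=6·2051+379=12685,  q_5=6·92+17=569
a_6=5:  p_6=5·12685+2051=65476,  q_6=5·569+92=2937
…
a_8=2:  p_8=2·143637+65476=352750,  q_8=2·6443+2937=15823
a_9=3:  p_9=3·352750+143637=1201887,  q_9=3·15823+6443=53912
→ (1201887, 53912).  Check: 1201887²=1444532360769, 497·53912²=1444532360768, difference 1.
n=2: (1201887,53912)∘(1201887,53912) = (1201887·1201887+497·53912·53912, 1201887·53912+53912·1201887) = (2889064721537,129592263888)
n=3: (2889064721537,129592263888)∘(1201887,53912) = (1201887·2889064721537+497·53912·129592263888, 1201887·129592263888+53912·2889064721537) = (6944658661946678751,311510514535059400)
n=4: (6944658661946678751,311510514535059400)∘(1201887,53912) = (1201887·6944658661946678751+497·53912·311510514535059400, 1201887·311510514535059400+53912·6944658661946678751) = (16693389930459326703284737,748800875565868281911712)

1201887 53912
2889064721537 129592263888
6944658661946678751 311510514535059400
16693389930459326703284737 748800875565868281911712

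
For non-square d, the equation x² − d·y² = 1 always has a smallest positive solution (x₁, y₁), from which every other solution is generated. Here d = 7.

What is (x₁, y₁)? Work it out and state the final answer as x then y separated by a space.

[2; 1,1,1,4] for √7; ℓ=4 ⇒ convergent index 3
i=0: a=2 ⇒ p=2, q=1
…
i=2: a=1 ⇒ p=5, q=2
i=3: a=1 ⇒ p=8, q=3
→ (8, 3).  Check: 8²=64, 7·3²=63, difference 1.

8 3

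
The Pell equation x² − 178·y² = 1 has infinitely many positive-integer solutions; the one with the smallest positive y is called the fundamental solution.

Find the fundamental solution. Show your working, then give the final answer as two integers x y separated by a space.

1601 120

√178 = [13; 2,1,12,1,2,26, …], period ℓ=6 (even) → k=5
i=0: a=13 ⇒ p=13, q=1
…
i=2: a=1 ⇒ p=40, q=3
i=3: a=12 ⇒ p=507, q=38
i=4: a=1 ⇒ p=547, q=41
i=5: a=2 ⇒ p=1601, q=120
→ (1601, 120).  Check: 1601²=2563201, 178·120²=2563200, difference 1.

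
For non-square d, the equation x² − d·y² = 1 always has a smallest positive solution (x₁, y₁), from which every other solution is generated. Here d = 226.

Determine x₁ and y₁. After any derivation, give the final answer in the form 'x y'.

[15; 30] for √226; ℓ=1 ⇒ convergent index 1
k=0  a_k=15  p_k/q_k = 15/1
k=1  a_k=30  p_k/q_k = 451/30
(x₁, y₁) = (451, 30);  451² − 226·30² = 1 ✓

451 30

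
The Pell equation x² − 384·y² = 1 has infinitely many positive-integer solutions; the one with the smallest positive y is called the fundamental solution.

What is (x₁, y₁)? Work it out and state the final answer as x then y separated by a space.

√384 = [19; 1,1,2,9,2,1,1,38, …], period ℓ=8 (even) → k=7
a_0=19:  p_0=19·1+0=19,  q_0=19·0+1=1
a_1=1:  p_1=1·19+1=20,  q_1=1·1+0=1
a_2=1:  p_2=1·20+19=39,  q_2=1·1+1=2
a_3=2:  p_3=2·39+20=98,  q_3=2·2+1=5
…
a_5=2:  p_5=2·921+98=1940,  q_5=2·47+5=99
a_6=1:  p_6=1·1940+921=2861,  q_6=1·99+47=146
a_7=1:  p_7=1·2861+1940=4801,  q_7=1·146+99=245
(x₁, y₁) = (4801, 245);  4801² − 384·245² = 1 ✓

4801 245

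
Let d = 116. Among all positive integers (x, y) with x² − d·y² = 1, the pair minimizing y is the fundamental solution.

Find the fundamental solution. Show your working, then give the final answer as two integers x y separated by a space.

9801 910

√116 → a₀=10, period (1,3,2,1,4,1,2,3,1,20); ℓ=10 even so k=9
i=0: a=10 ⇒ p=10, q=1
i=1: a=1 ⇒ p=11, q=1
…
i=3: a=2 ⇒ p=97, q=9
i=4: a=1 ⇒ p=140, q=13
…
i=6: a=1 ⇒ p=797, q=74
…
i=8: a=3 ⇒ p=7550, q=701
i=9: a=1 ⇒ p=9801, q=910
(x₁, y₁) = (9801, 910);  9801² − 116·910² = 1 ✓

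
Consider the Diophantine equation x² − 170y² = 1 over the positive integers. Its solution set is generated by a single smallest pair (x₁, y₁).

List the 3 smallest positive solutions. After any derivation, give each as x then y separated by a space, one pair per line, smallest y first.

√170 → a₀=13, period (26); ℓ=1 odd so k=1
a_0=13:  p_0=13·1+0=13,  q_0=13·0+1=1
a_1=26:  p_1=26·13+1=339,  q_1=26·1+0=26
(x₁, y₁) = (339, 26);  339² − 170·26² = 1 ✓
(339+26√170)^2 = 229841 + 17628√170
(339+26√170)^3 = 155831859 + 11951758√170

339 26
229841 17628
155831859 11951758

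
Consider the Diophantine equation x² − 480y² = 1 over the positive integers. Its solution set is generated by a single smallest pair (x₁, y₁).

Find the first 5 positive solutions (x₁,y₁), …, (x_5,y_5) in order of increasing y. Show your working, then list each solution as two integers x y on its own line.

d=480: √d = [21; 1,9,1,42] (ℓ=4, even), read p_3/q_3
step 0: (21, 1)  from 21·(1,0) + (0,1)
step 1: (22, 1)  from 1·(21,1) + (1,0)
step 2: (219, 10)  from 9·(22,1) + (21,1)
step 3: (241, 11)  from 1·(219,10) + (22,1)
(x₁, y₁) = (241, 11);  241² − 480·11² = 1 ✓
n=2: (241,11)∘(241,11) = (241·241+480·11·11, 241·11+11·241) = (116161,5302)
n=3: (116161,5302)∘(241,11) = (241·116161+480·11·5302, 241·5302+11·116161) = (55989361,2555553)
n=4: (55989361,2555553)∘(241,11) = (241·55989361+480·11·2555553, 241·2555553+11·55989361) = (26986755841,1231771244)
n=5: (26986755841,1231771244)∘(241,11) = (241·26986755841+480·11·1231771244, 241·1231771244+11·26986755841) = (13007560326001,593711184055)

241 11
116161 5302
55989361 2555553
26986755841 1231771244
13007560326001 593711184055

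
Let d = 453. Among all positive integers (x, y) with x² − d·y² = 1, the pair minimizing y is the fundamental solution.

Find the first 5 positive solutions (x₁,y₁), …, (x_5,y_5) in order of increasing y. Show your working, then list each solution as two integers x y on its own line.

1653751 77700
5469784740001 256992905400
18091323967121133751 850004548596233100
59837090203895614338960001 2811391744490881177810800
197911295523547060893371760093751 9298683817686228472822980388500

√453 = [21; 3,1,1,10,14,10,1,1,3,42, …], period ℓ=10 (even) → k=9
i=0: a=21 ⇒ p=21, q=1
i=1: a=3 ⇒ p=64, q=3
i=2: a=1 ⇒ p=85, q=4
i=3: a=1 ⇒ p=149, q=7
i=4: a=10 ⇒ p=1575, q=74
i=5: a=14 ⇒ p=22199, q=1043
i=6: a=10 ⇒ p=223565, q=10504
…
i=8: a=1 ⇒ p=469329, q=22051
i=9: a=3 ⇒ p=1653751, q=77700
fundamental: x₁=1653751, y₁=77700  (since 2734892370001 − 453·6037290000 = 1)
n=2: (1653751,77700)∘(1653751,77700) = (1653751·1653751+453·77700·77700, 1653751·77700+77700·1653751) = (5469784740001,256992905400)
n=3: (5469784740001,256992905400)∘(1653751,77700) = (1653751·5469784740001+453·77700·256992905400, 1653751·256992905400+77700·5469784740001) = (18091323967121133751,850004548596233100)
n=4: (18091323967121133751,850004548596233100)∘(1653751,77700) = (1653751·18091323967121133751+453·77700·850004548596233100, 1653751·850004548596233100+77700·18091323967121133751) = (59837090203895614338960001,2811391744490881177810800)
n=5: (59837090203895614338960001,2811391744490881177810800)∘(1653751,77700) = (1653751·59837090203895614338960001+453·77700·2811391744490881177810800, 1653751·2811391744490881177810800+77700·59837090203895614338960001) = (197911295523547060893371760093751,9298683817686228472822980388500)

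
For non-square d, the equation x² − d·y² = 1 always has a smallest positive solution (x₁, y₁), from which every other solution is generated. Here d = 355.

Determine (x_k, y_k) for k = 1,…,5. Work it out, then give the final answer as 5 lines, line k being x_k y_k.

[18; 1,5,3,3,1,6,1,3,3,5,1,36] for √355; ℓ=12 ⇒ convergent index 11
i=0: a=18 ⇒ p=18, q=1
…
i=2: a=5 ⇒ p=113, q=6
…
i=9: a=3 ⇒ p=151391, q=8035
i=10: a=5 ⇒ p=803418, q=42641
i=11: a=1 ⇒ p=954809, q=50676
(x₁, y₁) = (954809, 50676);  954809² − 355·50676² = 1 ✓
(x_2, y_2) = (954809·954809 + 355·50676·50676, 954809·50676 + 50676·954809) = (1823320452961, 96771801768)
(x_3, y_3) = (954809·1823320452961 + 355·50676·96771801768, 954809·96771801768 + 50676·1823320452961) = (3481845556741524089, 184797174548553948)
(x_4, y_4) = (954809·3481845556741524089 + 355·50676·184797174548553948, 954809·184797174548553948 + 50676·3481845556741524089) = (6648994948371812427335041, 352892010866963721270096)
(x_5, y_5) = (954809·6648994948371812427335041 + 355·50676·352892010866963721270096, 954809·352892010866963721270096 + 50676·6648994948371812427335041) = (12697040435316401858305944800249, 673888936007564730309809629380)

954809 50676
1823320452961 96771801768
3481845556741524089 184797174548553948
6648994948371812427335041 352892010866963721270096
12697040435316401858305944800249 673888936007564730309809629380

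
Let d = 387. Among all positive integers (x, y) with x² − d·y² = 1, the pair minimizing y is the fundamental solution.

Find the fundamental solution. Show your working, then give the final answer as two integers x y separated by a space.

d=387: √d = [19; 1,2,19,2,1,38] (ℓ=6, even), read p_5/q_5
i=0: a=19 ⇒ p=19, q=1
…
i=4: a=2 ⇒ p=2341, q=119
i=5: a=1 ⇒ p=3482, q=177
fundamental: x₁=3482, y₁=177  (since 12124324 − 387·31329 = 1)

3482 177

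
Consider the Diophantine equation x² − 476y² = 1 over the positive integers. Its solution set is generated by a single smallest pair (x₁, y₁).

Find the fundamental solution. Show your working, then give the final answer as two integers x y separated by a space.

28799 1320

√476 = [21; 1,4,2,10,2,4,1,42, …], period ℓ=8 (even) → k=7
step 0: (21, 1)  from 21·(1,0) + (0,1)
step 1: (22, 1)  from 1·(21,1) + (1,0)
step 2: (109, 5)  from 4·(22,1) + (21,1)
…
step 4: (2509, 115)  from 10·(240,11) + (109,5)
step 5: (5258, 241)  from 2·(2509,115) + (240,11)
step 6: (23541, 1079)  from 4·(5258,241) + (2509,115)
step 7: (28799, 1320)  from 1·(23541,1079) + (5258,241)
fundamental: x₁=28799, y₁=1320  (since 829382401 − 476·1742400 = 1)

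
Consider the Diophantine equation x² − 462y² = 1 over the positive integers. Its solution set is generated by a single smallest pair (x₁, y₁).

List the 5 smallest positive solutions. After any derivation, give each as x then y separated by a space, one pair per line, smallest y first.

43 2
3697 172
317899 14790
27335617 1271768
2350545163 109357258

d=462: √d = [21; 2,42] (ℓ=2, even), read p_1/q_1
k=0  a_k=21  p_k/q_k = 21/1
k=1  a_k=2  p_k/q_k = 43/2
(x₁, y₁) = (43, 2);  43² − 462·2² = 1 ✓
(x_2, y_2) = (43·43 + 462·2·2, 43·2 + 2·43) = (3697, 172)
(x_3, y_3) = (43·3697 + 462·2·172, 43·172 + 2·3697) = (317899, 14790)
(x_4, y_4) = (43·317899 + 462·2·14790, 43·14790 + 2·317899) = (27335617, 1271768)
(x_5, y_5) = (43·27335617 + 462·2·1271768, 43·1271768 + 2·27335617) = (2350545163, 109357258)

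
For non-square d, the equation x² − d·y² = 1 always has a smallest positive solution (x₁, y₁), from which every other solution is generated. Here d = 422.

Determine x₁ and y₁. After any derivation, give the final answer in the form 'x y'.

7022501 341850

d=422: √d = [20; 1,1,5,2,1,…,1,1,40] (ℓ=14, even), read p_13/q_13
a_0=20:  p_0=20·1+0=20,  q_0=20·0+1=1
…
a_5=1:  p_5=1·493+226=719,  q_5=1·24+11=35
a_6=3:  p_6=3·719+493=2650,  q_6=3·35+24=129
a_7=20:  p_7=20·2650+719=53719,  q_7=20·129+35=2615
…
a_10=2:  p_10=2·217526+163807=598859,  q_10=2·10589+7974=29152
…
a_12=1:  p_12=1·3211821+598859=3810680,  q_12=1·156349+29152=185501
a_13=1:  p_13=1·3810680+3211821=7022501,  q_13=1·185501+156349=341850
(x₁, y₁) = (7022501, 341850);  7022501² − 422·341850² = 1 ✓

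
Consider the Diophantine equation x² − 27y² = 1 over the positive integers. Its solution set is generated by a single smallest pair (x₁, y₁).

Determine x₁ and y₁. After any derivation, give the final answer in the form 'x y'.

26 5

[5; 5,10] for √27; ℓ=2 ⇒ convergent index 1
k=0  a_k=5  p_k/q_k = 5/1
k=1  a_k=5  p_k/q_k = 26/5
→ (26, 5).  Check: 26²=676, 27·5²=675, difference 1.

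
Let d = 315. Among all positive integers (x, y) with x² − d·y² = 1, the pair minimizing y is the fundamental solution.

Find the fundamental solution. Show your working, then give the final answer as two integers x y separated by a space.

71 4

[17; 1,2,1,34] for √315; ℓ=4 ⇒ convergent index 3
i=0: a=17 ⇒ p=17, q=1
i=1: a=1 ⇒ p=18, q=1
i=2: a=2 ⇒ p=53, q=3
i=3: a=1 ⇒ p=71, q=4
(x₁, y₁) = (71, 4);  71² − 315·4² = 1 ✓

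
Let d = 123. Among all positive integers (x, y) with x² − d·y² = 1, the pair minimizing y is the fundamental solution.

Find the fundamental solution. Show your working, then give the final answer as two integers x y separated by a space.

[11; 11,22] for √123; ℓ=2 ⇒ convergent index 1
step 0: (11, 1)  from 11·(1,0) + (0,1)
step 1: (122, 11)  from 11·(11,1) + (1,0)
→ (122, 11).  Check: 122²=14884, 123·11²=14883, difference 1.

122 11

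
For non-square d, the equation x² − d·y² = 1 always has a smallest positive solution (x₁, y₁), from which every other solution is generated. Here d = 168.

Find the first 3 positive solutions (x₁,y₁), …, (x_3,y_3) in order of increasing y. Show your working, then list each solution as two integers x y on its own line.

13 1
337 26
8749 675

√168 = [12; 1,24, …], period ℓ=2 (even) → k=1
step 0: (12, 1)  from 12·(1,0) + (0,1)
step 1: (13, 1)  from 1·(12,1) + (1,0)
→ (13, 1).  Check: 13²=169, 168·1²=168, difference 1.
k=2:  x_2 = 13·13+168·1·1 = 337,  y_2 = 13·1+1·13 = 26
k=3:  x_3 = 13·337+168·1·26 = 8749,  y_3 = 13·26+1·337 = 675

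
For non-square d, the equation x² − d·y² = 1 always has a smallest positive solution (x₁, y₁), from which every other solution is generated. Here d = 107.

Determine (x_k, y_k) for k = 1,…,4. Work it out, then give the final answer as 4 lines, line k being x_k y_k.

962 93
1850887 178932
3561105626 344265075
6851565373537 662365825368

[10; 2,1,9,1,2,20] for √107; ℓ=6 ⇒ convergent index 5
i=0: a=10 ⇒ p=10, q=1
…
i=4: a=1 ⇒ p=331, q=32
i=5: a=2 ⇒ p=962, q=93
fundamental: x₁=962, y₁=93  (since 925444 − 107·8649 = 1)
n=2: (962,93)∘(962,93) = (962·962+107·93·93, 962·93+93·962) = (1850887,178932)
n=3: (1850887,178932)∘(962,93) = (962·1850887+107·93·178932, 962·178932+93·1850887) = (3561105626,344265075)
n=4: (3561105626,344265075)∘(962,93) = (962·3561105626+107·93·344265075, 962·344265075+93·3561105626) = (6851565373537,662365825368)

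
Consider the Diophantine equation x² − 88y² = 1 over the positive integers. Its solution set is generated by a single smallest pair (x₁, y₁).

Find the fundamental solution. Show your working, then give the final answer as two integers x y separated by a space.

197 21

√88 = [9; 2,1,1,1,2,18, …], period ℓ=6 (even) → k=5
i=0: a=9 ⇒ p=9, q=1
…
i=2: a=1 ⇒ p=28, q=3
i=3: a=1 ⇒ p=47, q=5
i=4: a=1 ⇒ p=75, q=8
i=5: a=2 ⇒ p=197, q=21
(x₁, y₁) = (197, 21);  197² − 88·21² = 1 ✓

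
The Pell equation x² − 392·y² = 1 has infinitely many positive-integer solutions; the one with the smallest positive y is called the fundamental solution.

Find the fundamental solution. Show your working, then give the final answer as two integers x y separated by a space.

[19; 1,3,1,38] for √392; ℓ=4 ⇒ convergent index 3
k=0  a_k=19  p_k/q_k = 19/1
…
k=2  a_k=3  p_k/q_k = 79/4
k=3  a_k=1  p_k/q_k = 99/5
(x₁, y₁) = (99, 5);  99² − 392·5² = 1 ✓

99 5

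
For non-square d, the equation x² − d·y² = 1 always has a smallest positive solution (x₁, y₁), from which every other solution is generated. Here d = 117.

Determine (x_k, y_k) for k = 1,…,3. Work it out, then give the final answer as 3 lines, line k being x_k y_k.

649 60
842401 77880
1093435849 101088180

√117 = [10; 1,4,2,4,1,20, …], period ℓ=6 (even) → k=5
a_0=10:  p_0=10·1+0=10,  q_0=10·0+1=1
a_1=1:  p_1=1·10+1=11,  q_1=1·1+0=1
a_2=4:  p_2=4·11+10=54,  q_2=4·1+1=5
a_3=2:  p_3=2·54+11=119,  q_3=2·5+1=11
a_4=4:  p_4=4·119+54=530,  q_4=4·11+5=49
a_5=1:  p_5=1·530+119=649,  q_5=1·49+11=60
fundamental: x₁=649, y₁=60  (since 421201 − 117·3600 = 1)
n=2: (649,60)∘(649,60) = (649·649+117·60·60, 649·60+60·649) = (842401,77880)
n=3: (842401,77880)∘(649,60) = (649·842401+117·60·77880, 649·77880+60·842401) = (1093435849,101088180)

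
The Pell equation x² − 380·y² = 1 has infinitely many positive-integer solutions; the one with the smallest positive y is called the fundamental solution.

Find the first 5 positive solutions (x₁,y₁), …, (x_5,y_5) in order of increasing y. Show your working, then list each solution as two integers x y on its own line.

√380 → a₀=19, period (2,38); ℓ=2 even so k=1
i=0: a=19 ⇒ p=19, q=1
i=1: a=2 ⇒ p=39, q=2
(x₁, y₁) = (39, 2);  39² − 380·2² = 1 ✓
(39+2√380)^2 = 3041 + 156√380
(39+2√380)^3 = 237159 + 12166√380
(39+2√380)^4 = 18495361 + 948792√380
(39+2√380)^5 = 1442400999 + 73993610√380

39 2
3041 156
237159 12166
18495361 948792
1442400999 73993610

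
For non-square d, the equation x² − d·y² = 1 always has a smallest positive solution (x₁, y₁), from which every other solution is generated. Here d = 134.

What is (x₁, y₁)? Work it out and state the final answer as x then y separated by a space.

145925 12606

√134 = [11; 1,1,2,1,3,…,1,1,22, …], period ℓ=14 (even) → k=13
i=0: a=11 ⇒ p=11, q=1
…
i=4: a=1 ⇒ p=81, q=7
…
i=7: a=10 ⇒ p=4121, q=356
i=8: a=1 ⇒ p=4503, q=389
i=9: a=3 ⇒ p=17630, q=1523
…
i=11: a=2 ⇒ p=61896, q=5347
i=12: a=1 ⇒ p=84029, q=7259
i=13: a=1 ⇒ p=145925, q=12606
(x₁, y₁) = (145925, 12606);  145925² − 134·12606² = 1 ✓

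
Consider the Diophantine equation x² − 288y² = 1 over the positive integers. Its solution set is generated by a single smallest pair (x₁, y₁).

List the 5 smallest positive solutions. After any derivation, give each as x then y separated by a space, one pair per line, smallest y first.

[16; 1,32] for √288; ℓ=2 ⇒ convergent index 1
k=0  a_k=16  p_k/q_k = 16/1
k=1  a_k=1  p_k/q_k = 17/1
fundamental: x₁=17, y₁=1  (since 289 − 288·1 = 1)
(x_2, y_2) = (17·17 + 288·1·1, 17·1 + 1·17) = (577, 34)
(x_3, y_3) = (17·577 + 288·1·34, 17·34 + 1·577) = (19601, 1155)
(x_4, y_4) = (17·19601 + 288·1·1155, 17·1155 + 1·19601) = (665857, 39236)
(x_5, y_5) = (17·665857 + 288·1·39236, 17·39236 + 1·665857) = (22619537, 1332869)

17 1
577 34
19601 1155
665857 39236
22619537 1332869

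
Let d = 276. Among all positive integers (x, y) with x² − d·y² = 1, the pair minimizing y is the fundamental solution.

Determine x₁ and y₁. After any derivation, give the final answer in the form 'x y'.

7775 468

d=276: √d = [16; 1,1,1,1,2,2,2,1,1,1,1,32] (ℓ=12, even), read p_11/q_11
i=0: a=16 ⇒ p=16, q=1
i=1: a=1 ⇒ p=17, q=1
…
i=4: a=1 ⇒ p=83, q=5
i=5: a=2 ⇒ p=216, q=13
i=6: a=2 ⇒ p=515, q=31
i=7: a=2 ⇒ p=1246, q=75
i=8: a=1 ⇒ p=1761, q=106
i=9: a=1 ⇒ p=3007, q=181
i=10: a=1 ⇒ p=4768, q=287
i=11: a=1 ⇒ p=7775, q=468
(x₁, y₁) = (7775, 468);  7775² − 276·468² = 1 ✓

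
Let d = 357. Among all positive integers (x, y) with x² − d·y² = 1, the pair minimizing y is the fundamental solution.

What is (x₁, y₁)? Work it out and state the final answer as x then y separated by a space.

3401 180

√357 → a₀=18, period (1,8,2,8,1,36); ℓ=6 even so k=5
step 0: (18, 1)  from 18·(1,0) + (0,1)
step 1: (19, 1)  from 1·(18,1) + (1,0)
…
step 3: (359, 19)  from 2·(170,9) + (19,1)
step 4: (3042, 161)  from 8·(359,19) + (170,9)
step 5: (3401, 180)  from 1·(3042,161) + (359,19)
(x₁, y₁) = (3401, 180);  3401² − 357·180² = 1 ✓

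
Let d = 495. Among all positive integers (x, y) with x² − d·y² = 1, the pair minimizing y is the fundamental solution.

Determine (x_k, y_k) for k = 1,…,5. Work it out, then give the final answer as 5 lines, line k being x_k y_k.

√495 → a₀=22, period (4,44); ℓ=2 even so k=1
a_0=22:  p_0=22·1+0=22,  q_0=22·0+1=1
a_1=4:  p_1=4·22+1=89,  q_1=4·1+0=4
(x₁, y₁) = (89, 4);  89² − 495·4² = 1 ✓
n=2: (89,4)∘(89,4) = (89·89+495·4·4, 89·4+4·89) = (15841,712)
n=3: (15841,712)∘(89,4) = (89·15841+495·4·712, 89·712+4·15841) = (2819609,126732)
n=4: (2819609,126732)∘(89,4) = (89·2819609+495·4·126732, 89·126732+4·2819609) = (501874561,22557584)
n=5: (501874561,22557584)∘(89,4) = (89·501874561+495·4·22557584, 89·22557584+4·501874561) = (89330852249,4015123220)

89 4
15841 712
2819609 126732
501874561 22557584
89330852249 4015123220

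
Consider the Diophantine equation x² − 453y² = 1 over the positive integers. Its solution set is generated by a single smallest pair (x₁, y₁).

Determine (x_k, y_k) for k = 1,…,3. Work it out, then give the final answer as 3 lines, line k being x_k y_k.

[21; 3,1,1,10,14,10,1,1,3,42] for √453; ℓ=10 ⇒ convergent index 9
a_0=21:  p_0=21·1+0=21,  q_0=21·0+1=1
…
a_3=1:  p_3=1·85+64=149,  q_3=1·4+3=7
…
a_5=14:  p_5=14·1575+149=22199,  q_5=14·74+7=1043
…
a_8=1:  p_8=1·245764+223565=469329,  q_8=1·11547+10504=22051
a_9=3:  p_9=3·469329+245764=1653751,  q_9=3·22051+11547=77700
→ (1653751, 77700).  Check: 1653751²=2734892370001, 453·77700²=2734892370000, difference 1.
(x_2, y_2) = (1653751·1653751 + 453·77700·77700, 1653751·77700 + 77700·1653751) = (5469784740001, 256992905400)
(x_3, y_3) = (1653751·5469784740001 + 453·77700·256992905400, 1653751·256992905400 + 77700·5469784740001) = (18091323967121133751, 850004548596233100)

1653751 77700
5469784740001 256992905400
18091323967121133751 850004548596233100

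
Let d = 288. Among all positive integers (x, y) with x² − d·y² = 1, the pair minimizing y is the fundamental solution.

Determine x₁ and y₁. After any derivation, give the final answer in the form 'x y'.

√288 → a₀=16, period (1,32); ℓ=2 even so k=1
a_0=16:  p_0=16·1+0=16,  q_0=16·0+1=1
a_1=1:  p_1=1·16+1=17,  q_1=1·1+0=1
(x₁, y₁) = (17, 1);  17² − 288·1² = 1 ✓

17 1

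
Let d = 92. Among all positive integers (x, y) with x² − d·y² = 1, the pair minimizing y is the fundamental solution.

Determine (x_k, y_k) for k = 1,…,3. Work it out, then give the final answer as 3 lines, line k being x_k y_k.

1151 120
2649601 276240
6099380351 635904360

[9; 1,1,2,4,2,1,1,18] for √92; ℓ=8 ⇒ convergent index 7
k=0  a_k=9  p_k/q_k = 9/1
k=1  a_k=1  p_k/q_k = 10/1
k=2  a_k=1  p_k/q_k = 19/2
…
k=4  a_k=4  p_k/q_k = 211/22
k=5  a_k=2  p_k/q_k = 470/49
k=6  a_k=1  p_k/q_k = 681/71
k=7  a_k=1  p_k/q_k = 1151/120
(x₁, y₁) = (1151, 120);  1151² − 92·120² = 1 ✓
n=2: (1151,120)∘(1151,120) = (1151·1151+92·120·120, 1151·120+120·1151) = (2649601,276240)
n=3: (2649601,276240)∘(1151,120) = (1151·2649601+92·120·276240, 1151·276240+120·2649601) = (6099380351,635904360)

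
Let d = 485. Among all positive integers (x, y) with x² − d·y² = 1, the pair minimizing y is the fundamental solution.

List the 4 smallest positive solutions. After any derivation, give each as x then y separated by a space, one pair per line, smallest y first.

d=485: √d = [22; 44] (ℓ=1, odd), read p_1/q_1
k=0  a_k=22  p_k/q_k = 22/1
k=1  a_k=44  p_k/q_k = 969/44
fundamental: x₁=969, y₁=44  (since 938961 − 485·1936 = 1)
n=2: (969,44)∘(969,44) = (969·969+485·44·44, 969·44+44·969) = (1877921,85272)
n=3: (1877921,85272)∘(969,44) = (969·1877921+485·44·85272, 969·85272+44·1877921) = (3639409929,165257092)
n=4: (3639409929,165257092)∘(969,44) = (969·3639409929+485·44·165257092, 969·165257092+44·3639409929) = (7053174564481,320268159024)

969 44
1877921 85272
3639409929 165257092
7053174564481 320268159024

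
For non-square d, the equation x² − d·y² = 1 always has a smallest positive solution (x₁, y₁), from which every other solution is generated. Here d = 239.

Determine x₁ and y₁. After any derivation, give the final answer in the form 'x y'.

[15; 2,5,1,2,4,15,4,2,1,5,2,30] for √239; ℓ=12 ⇒ convergent index 11
step 0: (15, 1)  from 15·(1,0) + (0,1)
…
step 4: (572, 37)  from 2·(201,13) + (170,11)
step 5: (2489, 161)  from 4·(572,37) + (201,13)
step 6: (37907, 2452)  from 15·(2489,161) + (572,37)
step 7: (154117, 9969)  from 4·(37907,2452) + (2489,161)
step 8: (346141, 22390)  from 2·(154117,9969) + (37907,2452)
step 9: (500258, 32359)  from 1·(346141,22390) + (154117,9969)
step 10: (2847431, 184185)  from 5·(500258,32359) + (346141,22390)
step 11: (6195120, 400729)  from 2·(2847431,184185) + (500258,32359)
→ (6195120, 400729).  Check: 6195120²=38379511814400, 239·400729²=38379511814399, difference 1.

6195120 400729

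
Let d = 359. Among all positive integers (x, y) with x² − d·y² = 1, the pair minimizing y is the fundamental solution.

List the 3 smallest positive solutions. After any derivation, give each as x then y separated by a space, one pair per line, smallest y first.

√359 → a₀=18, period (1,17,1,36); ℓ=4 even so k=3
step 0: (18, 1)  from 18·(1,0) + (0,1)
…
step 2: (341, 18)  from 17·(19,1) + (18,1)
step 3: (360, 19)  from 1·(341,18) + (19,1)
(x₁, y₁) = (360, 19);  360² − 359·19² = 1 ✓
n=2: (360,19)∘(360,19) = (360·360+359·19·19, 360·19+19·360) = (259199,13680)
n=3: (259199,13680)∘(360,19) = (360·259199+359·19·13680, 360·13680+19·259199) = (186622920,9849581)

360 19
259199 13680
186622920 9849581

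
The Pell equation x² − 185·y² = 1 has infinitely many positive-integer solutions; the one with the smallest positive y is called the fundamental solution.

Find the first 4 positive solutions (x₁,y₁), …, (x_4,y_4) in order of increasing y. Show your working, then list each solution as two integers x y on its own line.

[13; 1,1,1,1,26] for √185; ℓ=5 ⇒ convergent index 9
step 0: (13, 1)  from 13·(1,0) + (0,1)
…
step 2: (27, 2)  from 1·(14,1) + (13,1)
step 3: (41, 3)  from 1·(27,2) + (14,1)
step 4: (68, 5)  from 1·(41,3) + (27,2)
step 5: (1809, 133)  from 26·(68,5) + (41,3)
step 6: (1877, 138)  from 1·(1809,133) + (68,5)
step 7: (3686, 271)  from 1·(1877,138) + (1809,133)
step 8: (5563, 409)  from 1·(3686,271) + (1877,138)
step 9: (9249, 680)  from 1·(5563,409) + (3686,271)
(x₁, y₁) = (9249, 680);  9249² − 185·680² = 1 ✓
(9249+680√185)^2 = 171088001 + 12578640√185
(9249+680√185)^3 = 3164785833249 + 232679682040√185
(9249+680√185)^4 = 58542208172352001 + 4304108745797280√185

9249 680
171088001 12578640
3164785833249 232679682040
58542208172352001 4304108745797280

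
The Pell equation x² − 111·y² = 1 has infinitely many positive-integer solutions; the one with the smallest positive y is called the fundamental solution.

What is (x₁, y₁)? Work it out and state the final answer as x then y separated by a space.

295 28

√111 → a₀=10, period (1,1,6,1,1,20); ℓ=6 even so k=5
step 0: (10, 1)  from 10·(1,0) + (0,1)
…
step 2: (21, 2)  from 1·(11,1) + (10,1)
…
step 4: (158, 15)  from 1·(137,13) + (21,2)
step 5: (295, 28)  from 1·(158,15) + (137,13)
fundamental: x₁=295, y₁=28  (since 87025 − 111·784 = 1)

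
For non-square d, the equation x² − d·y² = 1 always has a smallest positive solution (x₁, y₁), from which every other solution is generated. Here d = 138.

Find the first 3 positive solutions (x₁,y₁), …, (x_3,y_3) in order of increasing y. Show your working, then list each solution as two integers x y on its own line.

47 4
4417 376
415151 35340

√138 = [11; 1,2,1,22, …], period ℓ=4 (even) → k=3
a_0=11:  p_0=11·1+0=11,  q_0=11·0+1=1
…
a_2=2:  p_2=2·12+11=35,  q_2=2·1+1=3
a_3=1:  p_3=1·35+12=47,  q_3=1·3+1=4
→ (47, 4).  Check: 47²=2209, 138·4²=2208, difference 1.
(47+4√138)^2 = 4417 + 376√138
(47+4√138)^3 = 415151 + 35340√138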